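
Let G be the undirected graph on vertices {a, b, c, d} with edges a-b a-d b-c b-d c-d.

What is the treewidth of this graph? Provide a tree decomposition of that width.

Every bag has size at most 3, so the width is 3 − 1 = 2 and tw(G) ≤ 2. Conversely, {b, c, d} is a clique of size 3, and the vertices of any clique must share a bag in every tree decomposition; so some bag has ≥ 3 vertices and tw(G) ≥ 2. Combining the bounds, tw(G) = 2.

Treewidth 2.
One optimal decomposition is:
Bags: B1 = {b, c, d}  B2 = {a, b, d}
Tree: B1–B2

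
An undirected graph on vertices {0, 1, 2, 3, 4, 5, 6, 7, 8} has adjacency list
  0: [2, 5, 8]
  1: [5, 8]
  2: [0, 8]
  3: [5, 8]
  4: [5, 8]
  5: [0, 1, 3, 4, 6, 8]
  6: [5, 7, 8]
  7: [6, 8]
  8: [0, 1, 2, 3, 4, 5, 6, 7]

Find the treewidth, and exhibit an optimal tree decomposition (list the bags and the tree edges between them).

Each bag holds 3 vertices, so the decomposition has width 2, which upper-bounds the treewidth. Conversely, {0, 2, 8} is a clique of size 3, and the vertices of any clique must share a bag in every tree decomposition; so some bag has ≥ 3 vertices and tw(G) ≥ 2. Combining the bounds, tw(G) = 2.

Treewidth 2.
One such decomposition:
Bags: B1 = {0, 5, 8}  B2 = {0, 2, 8}  B3 = {5, 6, 8}  B4 = {6, 7, 8}  B5 = {4, 5, 8}  B6 = {3, 5, 8}  B7 = {1, 5, 8}
Tree: B1–B2, B1–B3, B3–B4, B1–B5, B5–B6, B1–B7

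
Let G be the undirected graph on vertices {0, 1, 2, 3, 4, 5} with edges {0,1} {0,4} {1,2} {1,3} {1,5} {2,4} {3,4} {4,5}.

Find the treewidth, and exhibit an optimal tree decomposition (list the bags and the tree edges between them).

Every bag has size at most 3, so the width is 3 − 1 = 2 and tw(G) ≤ 2. For the lower bound, G contains the cycle 0–1–2–4–0, so G is not a forest; only forests have treewidth ≤ 1, hence tw(G) ≥ 2. Hence tw(G) = 2 exactly.

Treewidth 2.
One such decomposition:
Bags: B1 = {0, 1, 4}  B2 = {1, 2, 4}  B3 = {1, 3, 4}  B4 = {1, 4, 5}
Tree: B1–B2, B2–B3, B3–B4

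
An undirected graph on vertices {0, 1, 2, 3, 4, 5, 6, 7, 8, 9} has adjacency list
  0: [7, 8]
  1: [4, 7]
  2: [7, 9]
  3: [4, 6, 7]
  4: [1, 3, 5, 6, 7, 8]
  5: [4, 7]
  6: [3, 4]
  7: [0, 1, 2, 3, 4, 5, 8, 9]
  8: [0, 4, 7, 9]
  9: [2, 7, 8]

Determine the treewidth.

2

A width-2 tree decomposition is:
Bags: B1 = {3, 4, 7}  B2 = {4, 7, 8}  B3 = {4, 5, 7}  B4 = {0, 7, 8}  B5 = {3, 4, 6}  B6 = {1, 4, 7}  B7 = {7, 8, 9}  B8 = {2, 7, 9}
Tree: B1–B2, B2–B3, B2–B4, B1–B5, B2–B6, B2–B7, B7–B8
Every bag has size at most 3, so the width is 3 − 1 = 2 and tw(G) ≤ 2. On the other hand G contains the 3-clique {3, 4, 6}. A clique must lie in a single bag of any decomposition, so no decomposition can have width below 2. Therefore the treewidth is 2.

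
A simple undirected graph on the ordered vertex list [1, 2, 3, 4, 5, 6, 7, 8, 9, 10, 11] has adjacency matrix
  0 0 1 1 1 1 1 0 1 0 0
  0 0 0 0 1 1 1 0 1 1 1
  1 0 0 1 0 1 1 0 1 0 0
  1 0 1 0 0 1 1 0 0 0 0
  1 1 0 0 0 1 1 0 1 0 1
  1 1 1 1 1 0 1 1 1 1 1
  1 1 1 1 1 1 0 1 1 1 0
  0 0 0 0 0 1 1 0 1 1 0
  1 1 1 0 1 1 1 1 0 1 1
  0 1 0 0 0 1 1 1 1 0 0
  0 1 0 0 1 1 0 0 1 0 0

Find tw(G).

4

A width-4 tree decomposition is:
Bags: B1 = {1, 3, 6, 7, 9}  B2 = {1, 3, 4, 6, 7}  B3 = {1, 5, 6, 7, 9}  B4 = {2, 5, 6, 7, 9}  B5 = {2, 6, 7, 9, 10}  B6 = {6, 7, 8, 9, 10}  B7 = {2, 5, 6, 9, 11}
Tree: B1–B2, B1–B3, B3–B4, B4–B5, B5–B6, B4–B7
Each bag holds 5 vertices, so the decomposition has width 4, which upper-bounds the treewidth. On the other hand G contains the 5-clique {2, 5, 6, 9, 11}. A clique must lie in a single bag of any decomposition, so no decomposition can have width below 4. The upper and lower bounds meet at 4, so that is the treewidth.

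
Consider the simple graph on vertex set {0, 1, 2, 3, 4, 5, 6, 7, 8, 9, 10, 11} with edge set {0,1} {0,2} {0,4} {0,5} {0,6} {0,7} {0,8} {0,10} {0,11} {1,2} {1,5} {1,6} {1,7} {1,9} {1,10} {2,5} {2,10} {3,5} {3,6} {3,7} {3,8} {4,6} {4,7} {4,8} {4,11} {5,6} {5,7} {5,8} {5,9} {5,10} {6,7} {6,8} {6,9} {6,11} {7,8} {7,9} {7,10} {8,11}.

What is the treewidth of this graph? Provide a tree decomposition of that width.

The largest bag has 5 vertices, giving width 4; this decomposition certifies tw(G) ≤ 4. For the lower bound, the 5 vertices {0, 4, 6, 8, 11} are pairwise adjacent, and any tree decomposition puts a clique entirely inside one bag — forcing width ≥ 4. Hence tw(G) = 4 exactly.

Treewidth 4.
One such decomposition:
Bags: B1 = {0, 1, 5, 6, 7}  B2 = {1, 5, 6, 7, 9}  B3 = {0, 1, 5, 7, 10}  B4 = {0, 5, 6, 7, 8}  B5 = {0, 1, 2, 5, 10}  B6 = {3, 5, 6, 7, 8}  B7 = {0, 4, 6, 7, 8}  B8 = {0, 4, 6, 8, 11}
Tree: B1–B2, B1–B3, B1–B4, B3–B5, B4–B6, B4–B7, B7–B8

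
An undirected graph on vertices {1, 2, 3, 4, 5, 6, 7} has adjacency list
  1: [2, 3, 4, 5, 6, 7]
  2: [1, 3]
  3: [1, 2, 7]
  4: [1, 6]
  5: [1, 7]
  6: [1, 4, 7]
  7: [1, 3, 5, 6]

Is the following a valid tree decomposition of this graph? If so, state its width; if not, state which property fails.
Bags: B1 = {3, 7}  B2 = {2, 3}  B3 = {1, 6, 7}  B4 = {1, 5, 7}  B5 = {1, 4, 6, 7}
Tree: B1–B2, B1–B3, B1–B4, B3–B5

A tree decomposition must satisfy three properties: every vertex lies in some bag; for every edge, both endpoints lie together in some bag; and for every vertex, the bags containing it form a connected subtree. Here edge (1,3) lies in no bag, so the decomposition is invalid.

No — edge (1,3) lies in no bag.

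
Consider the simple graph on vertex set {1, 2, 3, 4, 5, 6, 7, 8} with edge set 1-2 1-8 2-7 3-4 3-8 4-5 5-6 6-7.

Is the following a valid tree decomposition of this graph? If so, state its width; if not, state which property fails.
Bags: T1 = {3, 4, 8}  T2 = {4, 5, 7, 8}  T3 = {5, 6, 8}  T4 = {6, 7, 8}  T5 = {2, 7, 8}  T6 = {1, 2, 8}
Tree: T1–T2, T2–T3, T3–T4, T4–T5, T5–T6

No — bags containing vertex 7 are not connected in the tree.

A tree decomposition must satisfy three properties: every vertex lies in some bag; for every edge, both endpoints lie together in some bag; and for every vertex, the bags containing it form a connected subtree. Here bags containing vertex 7 are not connected in the tree, so the decomposition is invalid.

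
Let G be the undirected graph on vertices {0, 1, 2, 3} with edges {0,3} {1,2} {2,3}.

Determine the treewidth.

1

A width-1 tree decomposition is:
Bags: B1 = {2, 3}  B2 = {0, 3}  B3 = {1, 2}
Tree: B1–B2, B1–B3
Every bag has size at most 2, so the width is 2 − 1 = 1 and tw(G) ≤ 1. Since G has at least one edge (e.g. 3–2), it is not an edgeless graph, so tw(G) ≥ 1. Hence tw(G) = 1 exactly.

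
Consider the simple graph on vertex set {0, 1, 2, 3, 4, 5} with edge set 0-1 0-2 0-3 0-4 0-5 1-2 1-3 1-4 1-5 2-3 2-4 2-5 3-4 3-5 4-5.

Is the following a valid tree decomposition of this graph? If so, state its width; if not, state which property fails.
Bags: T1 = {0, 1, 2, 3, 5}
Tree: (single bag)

No — vertex 4 appears in no bag.

A tree decomposition must satisfy three properties: every vertex lies in some bag; for every edge, both endpoints lie together in some bag; and for every vertex, the bags containing it form a connected subtree. Here vertex 4 appears in no bag, so the decomposition is invalid.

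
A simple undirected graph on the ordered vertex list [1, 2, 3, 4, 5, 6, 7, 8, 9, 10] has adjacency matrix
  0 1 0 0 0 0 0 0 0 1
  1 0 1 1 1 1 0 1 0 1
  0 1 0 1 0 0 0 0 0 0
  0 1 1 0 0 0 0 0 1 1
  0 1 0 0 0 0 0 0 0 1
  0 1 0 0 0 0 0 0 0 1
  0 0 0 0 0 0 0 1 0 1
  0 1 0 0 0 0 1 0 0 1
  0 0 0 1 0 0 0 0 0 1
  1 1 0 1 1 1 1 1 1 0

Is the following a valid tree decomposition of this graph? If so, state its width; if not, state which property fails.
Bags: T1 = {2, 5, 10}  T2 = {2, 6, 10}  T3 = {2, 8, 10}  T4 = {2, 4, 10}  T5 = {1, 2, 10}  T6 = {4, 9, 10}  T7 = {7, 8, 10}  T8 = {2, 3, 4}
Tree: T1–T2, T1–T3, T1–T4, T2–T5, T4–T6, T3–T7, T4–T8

Yes; width 2.

Every vertex of G appears in some bag (union = {1, 2, 3, 4, 5, 6, 7, 8, 9, 10}); every edge is covered by a bag; and for each vertex v the set of bags containing v is connected in the bag tree. The decomposition is therefore valid. The largest bag has 3 vertices, so the width is 2.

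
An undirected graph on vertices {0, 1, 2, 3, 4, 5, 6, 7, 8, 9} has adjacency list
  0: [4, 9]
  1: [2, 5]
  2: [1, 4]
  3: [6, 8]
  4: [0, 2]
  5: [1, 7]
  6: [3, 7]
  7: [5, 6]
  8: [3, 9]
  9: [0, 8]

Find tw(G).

2

A width-2 tree decomposition is:
Bags: B1 = {5, 6, 7}  B2 = {1, 5, 6}  B3 = {1, 2, 6}  B4 = {2, 4, 6}  B5 = {0, 4, 6}  B6 = {0, 6, 9}  B7 = {6, 8, 9}  B8 = {3, 6, 8}
Tree: B1–B2, B2–B3, B3–B4, B4–B5, B5–B6, B6–B7, B7–B8
Each bag holds 3 vertices, so the decomposition has width 2, which upper-bounds the treewidth. Since 6–7–5–1–2–4–0–9–8–3–6 is a cycle in G, G is not acyclic. Forests are exactly the graphs of treewidth ≤ 1, so tw(G) ≥ 2. Therefore the treewidth is 2.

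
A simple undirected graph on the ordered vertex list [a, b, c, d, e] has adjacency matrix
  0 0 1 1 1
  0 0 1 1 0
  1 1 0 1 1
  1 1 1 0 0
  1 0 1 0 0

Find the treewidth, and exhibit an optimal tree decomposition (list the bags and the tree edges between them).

Treewidth 2.
One optimal decomposition is:
Bags: B1 = {a, c, d}  B2 = {b, c, d}  B3 = {a, c, e}
Tree: B1–B2, B1–B3

Each bag holds 3 vertices, so the decomposition has width 2, which upper-bounds the treewidth. Conversely, {a, c, d} is a clique of size 3, and the vertices of any clique must share a bag in every tree decomposition; so some bag has ≥ 3 vertices and tw(G) ≥ 2. Combining the bounds, tw(G) = 2.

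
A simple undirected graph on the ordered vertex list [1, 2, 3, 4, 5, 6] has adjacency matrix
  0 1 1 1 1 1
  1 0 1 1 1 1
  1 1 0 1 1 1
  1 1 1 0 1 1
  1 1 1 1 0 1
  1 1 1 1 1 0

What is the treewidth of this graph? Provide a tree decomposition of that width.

Treewidth 5.
Bags: B1 = {1, 2, 3, 4, 5, 6}
Tree: (single bag)

A single bag containing all 6 vertices is trivially a valid decomposition of width 5. For the lower bound, the 6 vertices {1, 2, 3, 4, 5, 6} are pairwise adjacent, and any tree decomposition puts a clique entirely inside one bag — forcing width ≥ 5. The upper and lower bounds meet at 5, so that is the treewidth.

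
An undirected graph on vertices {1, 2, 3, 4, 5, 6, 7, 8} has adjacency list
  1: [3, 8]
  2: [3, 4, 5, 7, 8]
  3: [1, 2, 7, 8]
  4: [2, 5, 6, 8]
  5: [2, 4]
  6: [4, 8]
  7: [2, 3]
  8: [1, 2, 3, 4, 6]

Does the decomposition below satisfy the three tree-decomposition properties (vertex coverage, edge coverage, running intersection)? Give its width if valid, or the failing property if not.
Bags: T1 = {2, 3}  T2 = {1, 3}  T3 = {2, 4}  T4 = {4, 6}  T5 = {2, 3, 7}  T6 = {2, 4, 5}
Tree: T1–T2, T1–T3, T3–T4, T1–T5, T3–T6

No — vertex 8 appears in no bag.

A tree decomposition must satisfy three properties: every vertex lies in some bag; for every edge, both endpoints lie together in some bag; and for every vertex, the bags containing it form a connected subtree. Here vertex 8 appears in no bag, so the decomposition is invalid.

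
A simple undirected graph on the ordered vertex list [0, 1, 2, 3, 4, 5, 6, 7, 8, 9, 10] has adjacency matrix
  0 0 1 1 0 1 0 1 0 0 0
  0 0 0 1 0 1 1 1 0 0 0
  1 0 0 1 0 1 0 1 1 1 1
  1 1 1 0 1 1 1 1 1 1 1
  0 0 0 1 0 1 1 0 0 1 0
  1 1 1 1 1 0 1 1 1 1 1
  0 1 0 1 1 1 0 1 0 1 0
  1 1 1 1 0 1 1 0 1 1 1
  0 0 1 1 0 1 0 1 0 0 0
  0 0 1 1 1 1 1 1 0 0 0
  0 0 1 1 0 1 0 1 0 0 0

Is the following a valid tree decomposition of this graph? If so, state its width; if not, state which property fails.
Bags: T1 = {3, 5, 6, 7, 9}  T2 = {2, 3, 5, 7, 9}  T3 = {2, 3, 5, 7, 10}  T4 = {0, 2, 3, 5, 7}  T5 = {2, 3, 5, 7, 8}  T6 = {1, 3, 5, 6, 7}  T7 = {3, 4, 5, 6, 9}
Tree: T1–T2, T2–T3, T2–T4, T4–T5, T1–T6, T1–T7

Yes; width 4.

Checking the three conditions: (i) the bags cover all of {0, 1, 2, 3, 4, 5, 6, 7, 8, 9, 10}; (ii) for each edge, some bag contains both endpoints; (iii) the bags containing any fixed vertex form a subtree. All hold, so the decomposition is valid with width 5 − 1 = 4.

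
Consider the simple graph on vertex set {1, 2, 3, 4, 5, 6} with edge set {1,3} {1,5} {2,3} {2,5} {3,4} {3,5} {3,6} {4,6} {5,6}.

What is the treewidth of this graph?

A width-2 tree decomposition is:
Bags: B1 = {3, 5, 6}  B2 = {3, 4, 6}  B3 = {2, 3, 5}  B4 = {1, 3, 5}
Tree: B1–B2, B1–B3, B3–B4
Each bag holds 3 vertices, so the decomposition has width 2, which upper-bounds the treewidth. On the other hand G contains the 3-clique {3, 4, 6}. A clique must lie in a single bag of any decomposition, so no decomposition can have width below 2. The upper and lower bounds meet at 2, so that is the treewidth.

2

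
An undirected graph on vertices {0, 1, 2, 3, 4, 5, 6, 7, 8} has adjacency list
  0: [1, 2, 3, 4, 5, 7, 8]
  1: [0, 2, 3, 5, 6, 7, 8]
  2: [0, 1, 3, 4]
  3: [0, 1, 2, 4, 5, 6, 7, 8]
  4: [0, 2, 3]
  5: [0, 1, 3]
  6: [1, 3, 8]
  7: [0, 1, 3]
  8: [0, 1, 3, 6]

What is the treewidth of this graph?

A width-3 tree decomposition is:
Bags: B1 = {0, 1, 3, 8}  B2 = {0, 1, 2, 3}  B3 = {0, 1, 3, 7}  B4 = {0, 1, 3, 5}  B5 = {0, 2, 3, 4}  B6 = {1, 3, 6, 8}
Tree: B1–B2, B1–B3, B2–B4, B2–B5, B1–B6
The largest bag has 4 vertices, giving width 3; this decomposition certifies tw(G) ≤ 3. On the other hand G contains the 4-clique {0, 1, 3, 8}. A clique must lie in a single bag of any decomposition, so no decomposition can have width below 3. Therefore the treewidth is 3.

3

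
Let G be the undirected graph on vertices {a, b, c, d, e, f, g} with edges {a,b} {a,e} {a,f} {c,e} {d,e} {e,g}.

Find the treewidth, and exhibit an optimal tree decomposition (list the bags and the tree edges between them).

Each bag holds 2 vertices, so the decomposition has width 1, which upper-bounds the treewidth. G has an edge, so its treewidth is at least 1. Combining the bounds, tw(G) = 1.

Treewidth 1.
Bags: B1 = {e, g}  B2 = {a, e}  B3 = {d, e}  B4 = {c, e}  B5 = {a, b}  B6 = {a, f}
Tree: B1–B2, B1–B3, B3–B4, B2–B5, B5–B6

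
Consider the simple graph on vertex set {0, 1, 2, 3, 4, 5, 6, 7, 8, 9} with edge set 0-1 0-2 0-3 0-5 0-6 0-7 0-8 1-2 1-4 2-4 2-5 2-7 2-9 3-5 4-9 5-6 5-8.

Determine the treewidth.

A width-2 tree decomposition is:
Bags: B1 = {0, 1, 2}  B2 = {0, 2, 5}  B3 = {1, 2, 4}  B4 = {0, 5, 6}  B5 = {0, 2, 7}  B6 = {0, 3, 5}  B7 = {0, 5, 8}  B8 = {2, 4, 9}
Tree: B1–B2, B1–B3, B2–B4, B2–B5, B4–B6, B6–B7, B3–B8
Every bag has size at most 3, so the width is 3 − 1 = 2 and tw(G) ≤ 2. On the other hand G contains the 3-clique {0, 1, 2}. A clique must lie in a single bag of any decomposition, so no decomposition can have width below 2. Hence tw(G) = 2 exactly.

2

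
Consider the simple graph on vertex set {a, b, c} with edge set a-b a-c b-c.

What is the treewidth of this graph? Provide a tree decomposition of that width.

A single bag containing all 3 vertices is trivially a valid decomposition of width 2. On the other hand G contains the 3-clique {a, b, c}. A clique must lie in a single bag of any decomposition, so no decomposition can have width below 2. Hence tw(G) = 2 exactly.

Treewidth 2.
One such decomposition:
Bags: B1 = {a, b, c}
Tree: (single bag)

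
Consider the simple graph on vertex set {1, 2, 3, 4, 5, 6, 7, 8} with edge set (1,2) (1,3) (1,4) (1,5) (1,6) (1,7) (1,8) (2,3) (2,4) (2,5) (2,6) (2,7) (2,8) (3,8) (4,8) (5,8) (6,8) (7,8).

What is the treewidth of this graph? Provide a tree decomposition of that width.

Treewidth 3.
One optimal decomposition is:
Bags: B1 = {1, 2, 5, 8}  B2 = {1, 2, 3, 8}  B3 = {1, 2, 6, 8}  B4 = {1, 2, 7, 8}  B5 = {1, 2, 4, 8}
Tree: B1–B2, B2–B3, B1–B4, B4–B5

The largest bag has 4 vertices, giving width 3; this decomposition certifies tw(G) ≤ 3. For the lower bound, the 4 vertices {1, 2, 3, 8} are pairwise adjacent, and any tree decomposition puts a clique entirely inside one bag — forcing width ≥ 3. Therefore the treewidth is 3.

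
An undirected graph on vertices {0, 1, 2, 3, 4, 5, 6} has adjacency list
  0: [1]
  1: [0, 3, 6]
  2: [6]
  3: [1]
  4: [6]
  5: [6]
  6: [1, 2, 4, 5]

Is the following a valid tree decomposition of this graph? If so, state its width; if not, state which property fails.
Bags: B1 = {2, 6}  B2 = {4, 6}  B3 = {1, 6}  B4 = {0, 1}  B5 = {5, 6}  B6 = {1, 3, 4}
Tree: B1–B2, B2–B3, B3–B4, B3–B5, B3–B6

No — bags containing vertex 4 are not connected in the tree.

A tree decomposition must satisfy three properties: every vertex lies in some bag; for every edge, both endpoints lie together in some bag; and for every vertex, the bags containing it form a connected subtree. Here bags containing vertex 4 are not connected in the tree, so the decomposition is invalid.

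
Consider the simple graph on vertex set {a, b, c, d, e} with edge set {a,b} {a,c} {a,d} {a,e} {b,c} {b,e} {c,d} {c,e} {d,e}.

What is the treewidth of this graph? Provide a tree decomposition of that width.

Every bag has size at most 4, so the width is 4 − 1 = 3 and tw(G) ≤ 3. For the lower bound, the 4 vertices {a, c, d, e} are pairwise adjacent, and any tree decomposition puts a clique entirely inside one bag — forcing width ≥ 3. Therefore the treewidth is 3.

Treewidth 3.
Bags: B1 = {a, b, c, e}  B2 = {a, c, d, e}
Tree: B1–B2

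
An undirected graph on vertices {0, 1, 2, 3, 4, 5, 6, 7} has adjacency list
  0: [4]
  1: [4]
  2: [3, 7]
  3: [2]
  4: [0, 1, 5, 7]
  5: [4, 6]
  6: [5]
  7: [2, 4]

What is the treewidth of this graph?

A width-1 tree decomposition is:
Bags: B1 = {4, 7}  B2 = {2, 7}  B3 = {1, 4}  B4 = {4, 5}  B5 = {5, 6}  B6 = {0, 4}  B7 = {2, 3}
Tree: B1–B2, B1–B3, B3–B4, B4–B5, B3–B6, B2–B7
Each bag holds 2 vertices, so the decomposition has width 1, which upper-bounds the treewidth. Any graph with an edge has treewidth ≥ 1, and G has the edge 4–7. Combining the bounds, tw(G) = 1.

1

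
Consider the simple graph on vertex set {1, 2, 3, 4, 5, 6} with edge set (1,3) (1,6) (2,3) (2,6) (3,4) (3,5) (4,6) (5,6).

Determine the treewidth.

2

A width-2 tree decomposition is:
Bags: B1 = {3, 4, 6}  B2 = {1, 3, 6}  B3 = {2, 3, 6}  B4 = {3, 5, 6}
Tree: B1–B2, B2–B3, B3–B4
Each bag holds 3 vertices, so the decomposition has width 2, which upper-bounds the treewidth. The edges 4–6–1–3–4 form a cycle, so G is not a tree and its treewidth is at least 2. Combining the bounds, tw(G) = 2.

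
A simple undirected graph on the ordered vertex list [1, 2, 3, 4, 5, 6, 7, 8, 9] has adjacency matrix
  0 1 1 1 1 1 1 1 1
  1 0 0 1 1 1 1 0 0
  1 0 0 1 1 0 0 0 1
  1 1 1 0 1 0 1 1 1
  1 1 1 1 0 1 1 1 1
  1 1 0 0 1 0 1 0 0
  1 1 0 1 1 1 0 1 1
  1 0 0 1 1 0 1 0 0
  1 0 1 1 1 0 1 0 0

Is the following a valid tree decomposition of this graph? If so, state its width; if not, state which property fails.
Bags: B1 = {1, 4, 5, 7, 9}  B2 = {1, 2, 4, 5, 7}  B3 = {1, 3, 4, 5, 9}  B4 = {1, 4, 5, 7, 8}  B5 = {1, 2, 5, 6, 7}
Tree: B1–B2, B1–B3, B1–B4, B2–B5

Checking the three conditions: (i) the bags cover all of {1, 2, 3, 4, 5, 6, 7, 8, 9}; (ii) for each edge, some bag contains both endpoints; (iii) the bags containing any fixed vertex form a subtree. All hold, so the decomposition is valid with width 5 − 1 = 4.

Yes; width 4.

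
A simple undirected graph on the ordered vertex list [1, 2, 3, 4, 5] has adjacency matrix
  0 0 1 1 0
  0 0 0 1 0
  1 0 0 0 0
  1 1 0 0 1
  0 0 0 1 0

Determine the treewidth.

1

A width-1 tree decomposition is:
Bags: B1 = {1, 4}  B2 = {1, 3}  B3 = {2, 4}  B4 = {4, 5}
Tree: B1–B2, B1–B3, B3–B4
The largest bag has 2 vertices, giving width 1; this decomposition certifies tw(G) ≤ 1. Any graph with an edge has treewidth ≥ 1, and G has the edge 4–1. Therefore the treewidth is 1.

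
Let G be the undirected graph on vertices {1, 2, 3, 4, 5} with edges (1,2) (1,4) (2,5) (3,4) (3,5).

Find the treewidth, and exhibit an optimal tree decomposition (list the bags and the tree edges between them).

Treewidth 2.
One such decomposition:
Bags: B1 = {3, 4, 5}  B2 = {1, 4, 5}  B3 = {1, 2, 5}
Tree: B1–B2, B2–B3

Every bag has size at most 3, so the width is 3 − 1 = 2 and tw(G) ≤ 2. The edges 5–3–4–1–2–5 form a cycle, so G is not a tree and its treewidth is at least 2. Combining the bounds, tw(G) = 2.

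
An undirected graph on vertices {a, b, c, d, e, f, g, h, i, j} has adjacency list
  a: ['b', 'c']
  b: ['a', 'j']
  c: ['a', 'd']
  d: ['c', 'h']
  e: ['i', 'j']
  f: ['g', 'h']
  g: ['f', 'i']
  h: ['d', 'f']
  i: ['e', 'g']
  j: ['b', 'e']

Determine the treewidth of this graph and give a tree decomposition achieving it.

Treewidth 2.
Bags: B1 = {a, c, d}  B2 = {a, b, d}  B3 = {b, d, j}  B4 = {d, e, j}  B5 = {d, e, i}  B6 = {d, g, i}  B7 = {d, f, g}  B8 = {d, f, h}
Tree: B1–B2, B2–B3, B3–B4, B4–B5, B5–B6, B6–B7, B7–B8

Each bag holds 3 vertices, so the decomposition has width 2, which upper-bounds the treewidth. For the lower bound, G contains the cycle d–c–a–b–j–e–i–g–f–h–d, so G is not a forest; only forests have treewidth ≤ 1, hence tw(G) ≥ 2. Combining the bounds, tw(G) = 2.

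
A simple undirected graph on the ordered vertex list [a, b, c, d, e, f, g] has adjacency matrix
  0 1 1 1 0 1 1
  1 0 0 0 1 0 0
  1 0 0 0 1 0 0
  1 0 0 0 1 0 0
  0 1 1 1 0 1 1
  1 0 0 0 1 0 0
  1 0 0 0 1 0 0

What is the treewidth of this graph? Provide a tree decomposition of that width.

Each bag holds 3 vertices, so the decomposition has width 2, which upper-bounds the treewidth. For the lower bound, G contains the cycle a–c–e–d–a, so G is not a forest; only forests have treewidth ≤ 1, hence tw(G) ≥ 2. Hence tw(G) = 2 exactly.

Treewidth 2.
One such decomposition:
Bags: B1 = {a, c, e}  B2 = {a, d, e}  B3 = {a, e, f}  B4 = {a, e, g}  B5 = {a, b, e}
Tree: B1–B2, B2–B3, B3–B4, B4–B5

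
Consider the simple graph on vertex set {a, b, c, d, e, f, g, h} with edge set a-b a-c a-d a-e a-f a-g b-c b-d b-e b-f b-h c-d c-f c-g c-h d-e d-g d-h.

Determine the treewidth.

3

A width-3 tree decomposition is:
Bags: B1 = {a, b, c, d}  B2 = {a, b, c, f}  B3 = {a, c, d, g}  B4 = {a, b, d, e}  B5 = {b, c, d, h}
Tree: B1–B2, B1–B3, B1–B4, B1–B5
The largest bag has 4 vertices, giving width 3; this decomposition certifies tw(G) ≤ 3. For the lower bound, the 4 vertices {a, c, d, g} are pairwise adjacent, and any tree decomposition puts a clique entirely inside one bag — forcing width ≥ 3. Combining the bounds, tw(G) = 3.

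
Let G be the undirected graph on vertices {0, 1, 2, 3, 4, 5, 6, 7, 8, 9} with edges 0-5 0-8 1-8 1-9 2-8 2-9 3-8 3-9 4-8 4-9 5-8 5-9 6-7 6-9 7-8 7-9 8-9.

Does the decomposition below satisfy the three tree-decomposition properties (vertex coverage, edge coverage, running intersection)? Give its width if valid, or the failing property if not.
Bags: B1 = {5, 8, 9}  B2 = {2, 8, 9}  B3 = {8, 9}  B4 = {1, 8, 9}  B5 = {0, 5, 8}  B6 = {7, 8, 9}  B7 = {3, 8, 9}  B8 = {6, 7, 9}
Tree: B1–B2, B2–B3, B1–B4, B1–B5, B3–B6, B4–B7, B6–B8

A tree decomposition must satisfy three properties: every vertex lies in some bag; for every edge, both endpoints lie together in some bag; and for every vertex, the bags containing it form a connected subtree. Here vertex 4 appears in no bag, so the decomposition is invalid.

No — vertex 4 appears in no bag.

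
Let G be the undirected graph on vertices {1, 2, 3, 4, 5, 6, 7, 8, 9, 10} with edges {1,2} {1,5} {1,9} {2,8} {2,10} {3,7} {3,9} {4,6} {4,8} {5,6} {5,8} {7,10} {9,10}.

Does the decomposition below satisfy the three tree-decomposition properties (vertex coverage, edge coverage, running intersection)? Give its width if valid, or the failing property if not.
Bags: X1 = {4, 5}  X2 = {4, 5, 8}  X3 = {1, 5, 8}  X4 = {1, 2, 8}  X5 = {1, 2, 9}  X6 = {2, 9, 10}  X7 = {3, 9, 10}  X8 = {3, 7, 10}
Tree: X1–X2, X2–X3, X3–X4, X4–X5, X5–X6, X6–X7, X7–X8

A tree decomposition must satisfy three properties: every vertex lies in some bag; for every edge, both endpoints lie together in some bag; and for every vertex, the bags containing it form a connected subtree. Here vertex 6 appears in no bag, so the decomposition is invalid.

No — vertex 6 appears in no bag.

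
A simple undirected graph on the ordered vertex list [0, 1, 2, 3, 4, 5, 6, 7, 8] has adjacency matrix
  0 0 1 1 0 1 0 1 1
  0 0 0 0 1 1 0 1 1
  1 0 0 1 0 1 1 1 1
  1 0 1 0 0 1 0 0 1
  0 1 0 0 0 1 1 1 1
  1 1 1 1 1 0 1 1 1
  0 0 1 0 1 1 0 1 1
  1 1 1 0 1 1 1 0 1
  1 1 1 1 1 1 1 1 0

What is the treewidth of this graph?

A width-4 tree decomposition is:
Bags: B1 = {0, 2, 5, 7, 8}  B2 = {2, 5, 6, 7, 8}  B3 = {4, 5, 6, 7, 8}  B4 = {1, 4, 5, 7, 8}  B5 = {0, 2, 3, 5, 8}
Tree: B1–B2, B2–B3, B3–B4, B1–B5
Every bag has size at most 5, so the width is 5 − 1 = 4 and tw(G) ≤ 4. On the other hand G contains the 5-clique {0, 2, 3, 5, 8}. A clique must lie in a single bag of any decomposition, so no decomposition can have width below 4. Therefore the treewidth is 4.

4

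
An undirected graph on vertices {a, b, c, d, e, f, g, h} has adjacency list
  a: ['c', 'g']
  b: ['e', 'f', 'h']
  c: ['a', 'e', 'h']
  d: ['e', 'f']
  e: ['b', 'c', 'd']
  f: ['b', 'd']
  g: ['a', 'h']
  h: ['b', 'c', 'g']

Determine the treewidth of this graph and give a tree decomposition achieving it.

Treewidth 2.
One optimal decomposition is:
Bags: B1 = {b, d, f}  B2 = {b, d, e}  B3 = {b, e, h}  B4 = {c, e, h}  B5 = {c, g, h}  B6 = {a, c, g}
Tree: B1–B2, B2–B3, B3–B4, B4–B5, B5–B6

The largest bag has 3 vertices, giving width 2; this decomposition certifies tw(G) ≤ 2. For the lower bound, G contains the cycle f–d–e–b–f, so G is not a forest; only forests have treewidth ≤ 1, hence tw(G) ≥ 2. Combining the bounds, tw(G) = 2.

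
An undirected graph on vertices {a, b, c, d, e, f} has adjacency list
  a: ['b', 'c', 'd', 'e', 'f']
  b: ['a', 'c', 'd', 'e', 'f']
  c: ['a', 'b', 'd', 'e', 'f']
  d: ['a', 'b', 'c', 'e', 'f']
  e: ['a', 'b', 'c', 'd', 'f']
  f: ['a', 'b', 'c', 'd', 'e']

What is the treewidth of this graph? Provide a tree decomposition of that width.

Treewidth 5.
One such decomposition:
Bags: B1 = {a, b, c, d, e, f}
Tree: (single bag)

A single bag containing all 6 vertices is trivially a valid decomposition of width 5. For the lower bound, the 6 vertices {a, b, c, d, e, f} are pairwise adjacent, and any tree decomposition puts a clique entirely inside one bag — forcing width ≥ 5. Therefore the treewidth is 5.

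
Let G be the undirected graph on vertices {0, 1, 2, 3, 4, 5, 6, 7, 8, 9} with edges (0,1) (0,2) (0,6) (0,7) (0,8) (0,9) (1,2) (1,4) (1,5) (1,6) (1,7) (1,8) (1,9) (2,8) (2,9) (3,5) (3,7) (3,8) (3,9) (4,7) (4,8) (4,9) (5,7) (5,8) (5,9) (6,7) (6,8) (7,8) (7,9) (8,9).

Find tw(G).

4

A width-4 tree decomposition is:
Bags: B1 = {1, 4, 7, 8, 9}  B2 = {1, 5, 7, 8, 9}  B3 = {0, 1, 7, 8, 9}  B4 = {3, 5, 7, 8, 9}  B5 = {0, 1, 2, 8, 9}  B6 = {0, 1, 6, 7, 8}
Tree: B1–B2, B2–B3, B2–B4, B3–B5, B3–B6
Each bag holds 5 vertices, so the decomposition has width 4, which upper-bounds the treewidth. Conversely, {0, 1, 2, 8, 9} is a clique of size 5, and the vertices of any clique must share a bag in every tree decomposition; so some bag has ≥ 5 vertices and tw(G) ≥ 4. The upper and lower bounds meet at 4, so that is the treewidth.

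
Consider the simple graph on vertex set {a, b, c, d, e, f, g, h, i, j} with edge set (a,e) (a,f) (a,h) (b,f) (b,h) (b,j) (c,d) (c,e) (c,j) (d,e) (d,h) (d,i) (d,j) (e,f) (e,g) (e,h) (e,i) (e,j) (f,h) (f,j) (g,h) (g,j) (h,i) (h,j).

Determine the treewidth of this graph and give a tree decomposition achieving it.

Treewidth 3.
Bags: B1 = {e, f, h, j}  B2 = {d, e, h, j}  B3 = {d, e, h, i}  B4 = {c, d, e, j}  B5 = {a, e, f, h}  B6 = {e, g, h, j}  B7 = {b, f, h, j}
Tree: B1–B2, B2–B3, B2–B4, B1–B5, B2–B6, B1–B7

Every bag has size at most 4, so the width is 4 − 1 = 3 and tw(G) ≤ 3. Conversely, {d, e, h, j} is a clique of size 4, and the vertices of any clique must share a bag in every tree decomposition; so some bag has ≥ 4 vertices and tw(G) ≥ 3. Combining the bounds, tw(G) = 3.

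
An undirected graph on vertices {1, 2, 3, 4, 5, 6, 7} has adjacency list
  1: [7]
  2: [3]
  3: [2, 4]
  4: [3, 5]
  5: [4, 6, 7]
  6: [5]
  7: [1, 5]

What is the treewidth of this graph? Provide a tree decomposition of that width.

Every bag has size at most 2, so the width is 2 − 1 = 1 and tw(G) ≤ 1. Since G has at least one edge (e.g. 5–7), it is not an edgeless graph, so tw(G) ≥ 1. Combining the bounds, tw(G) = 1.

Treewidth 1.
One such decomposition:
Bags: B1 = {5, 7}  B2 = {4, 5}  B3 = {1, 7}  B4 = {5, 6}  B5 = {3, 4}  B6 = {2, 3}
Tree: B1–B2, B1–B3, B2–B4, B2–B5, B5–B6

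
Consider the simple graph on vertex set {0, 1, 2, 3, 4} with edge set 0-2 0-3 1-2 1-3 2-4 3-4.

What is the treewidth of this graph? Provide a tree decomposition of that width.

Treewidth 2.
One such decomposition:
Bags: B1 = {2, 3, 4}  B2 = {0, 2, 3}  B3 = {1, 2, 3}
Tree: B1–B2, B2–B3

Each bag holds 3 vertices, so the decomposition has width 2, which upper-bounds the treewidth. For the lower bound, G contains the cycle 2–4–3–0–2, so G is not a forest; only forests have treewidth ≤ 1, hence tw(G) ≥ 2. Combining the bounds, tw(G) = 2.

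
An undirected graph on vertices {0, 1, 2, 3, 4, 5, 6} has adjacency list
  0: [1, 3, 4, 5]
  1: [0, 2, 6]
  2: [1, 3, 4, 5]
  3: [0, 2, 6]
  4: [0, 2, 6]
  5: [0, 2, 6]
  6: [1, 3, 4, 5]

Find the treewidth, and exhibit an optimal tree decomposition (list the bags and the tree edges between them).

Each bag holds 4 vertices, so the decomposition has width 3, which upper-bounds the treewidth. For the lower bound: the 4 vertex sets {0,3}, {4,6}, {2}, {5} are disjoint, each induces a connected subgraph, and every pair is joined by at least one edge of G. Contracting each set to a single vertex therefore yields K_{4} as a minor, and since treewidth is minor-monotone, tw(G) ≥ tw(K_{4}) = 3. The upper and lower bounds meet at 3, so that is the treewidth.

Treewidth 3.
Bags: B1 = {0, 2, 3, 6}  B2 = {0, 2, 4, 6}  B3 = {0, 2, 5, 6}  B4 = {0, 1, 2, 6}
Tree: B1–B2, B2–B3, B3–B4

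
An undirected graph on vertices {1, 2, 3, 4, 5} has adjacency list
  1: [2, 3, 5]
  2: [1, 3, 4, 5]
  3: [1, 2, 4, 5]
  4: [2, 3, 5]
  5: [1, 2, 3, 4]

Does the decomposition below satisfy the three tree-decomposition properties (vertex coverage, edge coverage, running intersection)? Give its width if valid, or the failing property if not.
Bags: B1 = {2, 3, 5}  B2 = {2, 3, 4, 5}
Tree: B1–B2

No — vertex 1 appears in no bag.

A tree decomposition must satisfy three properties: every vertex lies in some bag; for every edge, both endpoints lie together in some bag; and for every vertex, the bags containing it form a connected subtree. Here vertex 1 appears in no bag, so the decomposition is invalid.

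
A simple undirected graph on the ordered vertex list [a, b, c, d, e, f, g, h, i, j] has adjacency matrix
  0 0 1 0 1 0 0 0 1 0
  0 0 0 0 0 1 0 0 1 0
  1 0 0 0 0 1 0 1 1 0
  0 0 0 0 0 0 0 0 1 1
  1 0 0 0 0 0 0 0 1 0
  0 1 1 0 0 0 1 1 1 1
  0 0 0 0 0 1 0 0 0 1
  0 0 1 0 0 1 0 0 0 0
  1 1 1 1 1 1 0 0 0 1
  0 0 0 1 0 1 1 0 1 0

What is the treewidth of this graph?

A width-2 tree decomposition is:
Bags: B1 = {f, g, j}  B2 = {f, i, j}  B3 = {c, f, i}  B4 = {a, c, i}  B5 = {a, e, i}  B6 = {b, f, i}  B7 = {c, f, h}  B8 = {d, i, j}
Tree: B1–B2, B2–B3, B3–B4, B4–B5, B2–B6, B3–B7, B2–B8
Every bag has size at most 3, so the width is 3 − 1 = 2 and tw(G) ≤ 2. On the other hand G contains the 3-clique {f, g, j}. A clique must lie in a single bag of any decomposition, so no decomposition can have width below 2. Combining the bounds, tw(G) = 2.

2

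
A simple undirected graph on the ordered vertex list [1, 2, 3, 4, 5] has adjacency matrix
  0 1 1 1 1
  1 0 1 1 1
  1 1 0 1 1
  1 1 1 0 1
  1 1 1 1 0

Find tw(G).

4

A width-4 tree decomposition is:
Bags: B1 = {1, 2, 3, 4, 5}
Tree: (single bag)
A single bag containing all 5 vertices is trivially a valid decomposition of width 4. Conversely, {1, 2, 3, 4, 5} is a clique of size 5, and the vertices of any clique must share a bag in every tree decomposition; so some bag has ≥ 5 vertices and tw(G) ≥ 4. Combining the bounds, tw(G) = 4.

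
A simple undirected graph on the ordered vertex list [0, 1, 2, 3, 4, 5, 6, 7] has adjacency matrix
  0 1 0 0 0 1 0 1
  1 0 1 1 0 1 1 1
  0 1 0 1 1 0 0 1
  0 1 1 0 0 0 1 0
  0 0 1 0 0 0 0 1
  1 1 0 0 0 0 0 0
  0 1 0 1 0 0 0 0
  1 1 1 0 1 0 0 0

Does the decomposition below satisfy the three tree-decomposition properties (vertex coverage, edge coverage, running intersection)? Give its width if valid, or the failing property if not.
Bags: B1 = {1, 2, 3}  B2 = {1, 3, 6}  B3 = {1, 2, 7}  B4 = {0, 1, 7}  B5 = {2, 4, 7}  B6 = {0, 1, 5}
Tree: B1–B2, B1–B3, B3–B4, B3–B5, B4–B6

Yes; width 2.

Checking the three conditions: (i) the bags cover all of {0, 1, 2, 3, 4, 5, 6, 7}; (ii) for each edge, some bag contains both endpoints; (iii) the bags containing any fixed vertex form a subtree. All hold, so the decomposition is valid with width 3 − 1 = 2.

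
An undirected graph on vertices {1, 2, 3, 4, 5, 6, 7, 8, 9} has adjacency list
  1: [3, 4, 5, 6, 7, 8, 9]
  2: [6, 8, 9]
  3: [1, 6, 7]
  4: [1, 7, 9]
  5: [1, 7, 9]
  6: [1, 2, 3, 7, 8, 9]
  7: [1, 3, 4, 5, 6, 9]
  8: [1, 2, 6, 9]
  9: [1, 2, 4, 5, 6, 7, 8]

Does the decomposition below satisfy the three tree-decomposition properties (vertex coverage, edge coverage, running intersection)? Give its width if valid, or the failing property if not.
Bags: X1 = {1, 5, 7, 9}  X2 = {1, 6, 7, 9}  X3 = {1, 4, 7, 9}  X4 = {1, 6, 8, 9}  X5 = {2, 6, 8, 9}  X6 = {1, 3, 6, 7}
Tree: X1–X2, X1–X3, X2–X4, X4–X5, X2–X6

Every vertex of G appears in some bag (union = {1, 2, 3, 4, 5, 6, 7, 8, 9}); every edge is covered by a bag; and for each vertex v the set of bags containing v is connected in the bag tree. The decomposition is therefore valid. The largest bag has 4 vertices, so the width is 3.

Yes; width 3.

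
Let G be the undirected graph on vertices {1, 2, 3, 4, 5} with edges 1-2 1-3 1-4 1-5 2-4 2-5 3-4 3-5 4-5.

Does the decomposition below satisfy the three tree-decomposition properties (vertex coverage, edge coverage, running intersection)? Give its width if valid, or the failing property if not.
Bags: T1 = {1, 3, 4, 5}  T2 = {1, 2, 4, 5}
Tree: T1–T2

Vertex coverage: the bags together contain {1, 2, 3, 4, 5}, the full vertex set. Edge coverage: each edge of G has both endpoints in at least one bag. Running intersection: for every vertex, the bags containing it form a connected subtree. All three properties hold, so this is a valid tree decomposition of width max|bag| − 1 = 3, and hence tw(G) ≤ 3.

Yes; width 3.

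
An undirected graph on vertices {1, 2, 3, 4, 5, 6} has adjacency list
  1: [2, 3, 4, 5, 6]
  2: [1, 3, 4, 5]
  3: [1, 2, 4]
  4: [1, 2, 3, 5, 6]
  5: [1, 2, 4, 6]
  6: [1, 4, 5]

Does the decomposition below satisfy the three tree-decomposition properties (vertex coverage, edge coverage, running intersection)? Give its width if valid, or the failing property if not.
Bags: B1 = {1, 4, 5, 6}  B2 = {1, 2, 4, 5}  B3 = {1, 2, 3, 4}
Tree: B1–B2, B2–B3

Checking the three conditions: (i) the bags cover all of {1, 2, 3, 4, 5, 6}; (ii) for each edge, some bag contains both endpoints; (iii) the bags containing any fixed vertex form a subtree. All hold, so the decomposition is valid with width 4 − 1 = 3.

Yes; width 3.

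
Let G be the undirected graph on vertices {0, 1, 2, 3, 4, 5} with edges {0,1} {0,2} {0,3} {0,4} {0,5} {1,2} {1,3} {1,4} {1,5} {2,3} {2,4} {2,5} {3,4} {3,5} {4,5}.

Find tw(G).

5

A width-5 tree decomposition is:
Bags: B1 = {0, 1, 2, 3, 4, 5}
Tree: (single bag)
A single bag containing all 6 vertices is trivially a valid decomposition of width 5. Conversely, {0, 1, 2, 3, 4, 5} is a clique of size 6, and the vertices of any clique must share a bag in every tree decomposition; so some bag has ≥ 6 vertices and tw(G) ≥ 5. Combining the bounds, tw(G) = 5.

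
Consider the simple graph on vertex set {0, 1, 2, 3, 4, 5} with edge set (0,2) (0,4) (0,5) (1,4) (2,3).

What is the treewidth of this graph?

A width-1 tree decomposition is:
Bags: B1 = {0, 4}  B2 = {1, 4}  B3 = {0, 2}  B4 = {0, 5}  B5 = {2, 3}
Tree: B1–B2, B1–B3, B1–B4, B3–B5
The largest bag has 2 vertices, giving width 1; this decomposition certifies tw(G) ≤ 1. Any graph with an edge has treewidth ≥ 1, and G has the edge 4–0. Combining the bounds, tw(G) = 1.

1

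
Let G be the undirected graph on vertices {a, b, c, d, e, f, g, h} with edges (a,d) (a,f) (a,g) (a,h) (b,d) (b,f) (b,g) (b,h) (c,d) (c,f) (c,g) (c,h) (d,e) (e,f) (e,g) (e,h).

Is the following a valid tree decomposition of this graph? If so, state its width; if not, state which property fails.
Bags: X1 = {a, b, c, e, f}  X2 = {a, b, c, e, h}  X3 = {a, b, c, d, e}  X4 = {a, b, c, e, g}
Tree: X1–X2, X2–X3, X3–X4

Yes; width 4.

Checking the three conditions: (i) the bags cover all of {a, b, c, d, e, f, g, h}; (ii) for each edge, some bag contains both endpoints; (iii) the bags containing any fixed vertex form a subtree. All hold, so the decomposition is valid with width 5 − 1 = 4.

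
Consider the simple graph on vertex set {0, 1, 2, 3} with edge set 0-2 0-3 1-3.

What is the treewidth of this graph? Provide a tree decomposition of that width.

Treewidth 1.
Bags: B1 = {1, 3}  B2 = {0, 3}  B3 = {0, 2}
Tree: B1–B2, B2–B3

Every bag has size at most 2, so the width is 2 − 1 = 1 and tw(G) ≤ 1. G has an edge, so its treewidth is at least 1. The upper and lower bounds meet at 1, so that is the treewidth.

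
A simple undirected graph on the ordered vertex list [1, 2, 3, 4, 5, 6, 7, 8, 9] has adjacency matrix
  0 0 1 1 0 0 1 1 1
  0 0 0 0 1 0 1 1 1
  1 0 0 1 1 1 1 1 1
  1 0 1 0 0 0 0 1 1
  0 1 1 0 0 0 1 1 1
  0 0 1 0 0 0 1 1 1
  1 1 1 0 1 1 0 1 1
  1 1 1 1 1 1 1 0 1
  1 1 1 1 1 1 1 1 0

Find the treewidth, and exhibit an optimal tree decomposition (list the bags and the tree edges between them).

The largest bag has 5 vertices, giving width 4; this decomposition certifies tw(G) ≤ 4. On the other hand G contains the 5-clique {2, 5, 7, 8, 9}. A clique must lie in a single bag of any decomposition, so no decomposition can have width below 4. Therefore the treewidth is 4.

Treewidth 4.
One optimal decomposition is:
Bags: B1 = {3, 5, 7, 8, 9}  B2 = {3, 6, 7, 8, 9}  B3 = {2, 5, 7, 8, 9}  B4 = {1, 3, 7, 8, 9}  B5 = {1, 3, 4, 8, 9}
Tree: B1–B2, B1–B3, B2–B4, B4–B5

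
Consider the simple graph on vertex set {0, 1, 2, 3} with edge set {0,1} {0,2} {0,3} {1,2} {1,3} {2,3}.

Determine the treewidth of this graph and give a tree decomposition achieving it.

Treewidth 3.
One optimal decomposition is:
Bags: B1 = {0, 1, 2, 3}
Tree: (single bag)

With just one bag of size 4, the width is 4 − 1 = 3, so tw(G) ≤ 3. Conversely, {0, 1, 2, 3} is a clique of size 4, and the vertices of any clique must share a bag in every tree decomposition; so some bag has ≥ 4 vertices and tw(G) ≥ 3. Combining the bounds, tw(G) = 3.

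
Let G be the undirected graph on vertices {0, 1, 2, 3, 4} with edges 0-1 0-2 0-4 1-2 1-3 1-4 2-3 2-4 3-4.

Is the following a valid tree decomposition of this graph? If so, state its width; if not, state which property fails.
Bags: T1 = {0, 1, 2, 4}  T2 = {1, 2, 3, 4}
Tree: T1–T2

Vertex coverage: the bags together contain {0, 1, 2, 3, 4}, the full vertex set. Edge coverage: each edge of G has both endpoints in at least one bag. Running intersection: for every vertex, the bags containing it form a connected subtree. All three properties hold, so this is a valid tree decomposition of width max|bag| − 1 = 3, and hence tw(G) ≤ 3.

Yes; width 3.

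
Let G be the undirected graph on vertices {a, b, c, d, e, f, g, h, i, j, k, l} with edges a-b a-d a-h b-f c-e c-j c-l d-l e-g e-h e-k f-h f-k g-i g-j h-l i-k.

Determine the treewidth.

3

A width-3 tree decomposition is:
Bags: B1 = {g, i, j, k}  B2 = {e, g, j, k}  B3 = {c, e, j, k}  B4 = {c, e, f, k}  B5 = {c, e, f, h}  B6 = {c, f, h, l}  B7 = {b, f, h, l}  B8 = {a, b, h, l}  B9 = {a, b, d, l}
Tree: B1–B2, B2–B3, B3–B4, B4–B5, B5–B6, B6–B7, B7–B8, B8–B9
The largest bag has 4 vertices, giving width 3; this decomposition certifies tw(G) ≤ 3. For the lower bound: the 4 vertex sets {g,i,j}, {k}, {e}, {c,f,h,l} are disjoint, each induces a connected subgraph, and every pair is joined by at least one edge of G. Contracting each set to a single vertex therefore yields K_{4} as a minor, and since treewidth is minor-monotone, tw(G) ≥ tw(K_{4}) = 3. Hence tw(G) = 3 exactly.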